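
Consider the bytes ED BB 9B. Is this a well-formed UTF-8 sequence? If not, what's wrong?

Structurally a 3-byte sequence; payload = 0xDEDB.
But 0xDEDB is in U+D800–U+DFFF, the surrogate range. Surrogates are not Unicode scalar values and are forbidden in UTF-8.

invalid (encodes a surrogate (U+D800–U+DFFF))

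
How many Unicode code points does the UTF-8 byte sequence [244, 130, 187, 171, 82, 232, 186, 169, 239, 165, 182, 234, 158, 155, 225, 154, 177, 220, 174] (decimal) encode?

7

Byte at offset 0: 0xF4 = 11110100 → 4-byte char (#1). Advance 4.
Byte at offset 4: 0x52 = 01010010 → 1-byte char (#2). Advance 1.
Byte at offset 5: 0xE8 = 11101000 → 3-byte char (#3). Advance 3.
Byte at offset 8: 0xEF = 11101111 → 3-byte char (#4). Advance 3.
Byte at offset 11: 0xEA = 11101010 → 3-byte char (#5). Advance 3.
Byte at offset 14: 0xE1 = 11100001 → 3-byte char (#6). Advance 3.
Byte at offset 17: 0xDC = 11011100 → 2-byte char (#7). Advance 2.
Reached end at offset 19 after 7 code points.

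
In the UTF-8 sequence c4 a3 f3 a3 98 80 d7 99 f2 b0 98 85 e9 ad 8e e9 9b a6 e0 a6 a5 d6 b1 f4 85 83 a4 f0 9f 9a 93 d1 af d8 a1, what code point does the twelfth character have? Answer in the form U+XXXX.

Offset 0: leading byte 0xC4 = 11000100 → 2-byte char #1 = C4 A3.
Offset 2: leading byte 0xF3 = 11110011 → 4-byte char #2 = F3 A3 98 80.
Offset 6: leading byte 0xD7 = 11010111 → 2-byte char #3 = D7 99.
Offset 8: leading byte 0xF2 = 11110010 → 4-byte char #4 = F2 B0 98 85.
Offset 12: leading byte 0xE9 = 11101001 → 3-byte char #5 = E9 AD 8E.
Offset 15: leading byte 0xE9 = 11101001 → 3-byte char #6 = E9 9B A6.
Offset 18: leading byte 0xE0 = 11100000 → 3-byte char #7 = E0 A6 A5.
Offset 21: leading byte 0xD6 = 11010110 → 2-byte char #8 = D6 B1.
Offset 23: leading byte 0xF4 = 11110100 → 4-byte char #9 = F4 85 83 A4.
Offset 27: leading byte 0xF0 = 11110000 → 4-byte char #10 = F0 9F 9A 93.
Offset 31: leading byte 0xD1 = 11010001 → 2-byte char #11 = D1 AF.
Offset 33: leading byte 0xD8 = 11011000 → 2-byte char #12 = D8 A1.
Leading byte 0xD8 = 11011000 matches 110xxxxx → 2-byte sequence.
Byte 1: 0xD8 = 11011000, payload 11000 (5 bits).
Byte 2: 0xA1 = 10100001 (10xxxxxx ✓), payload 100001.
Concatenate: 11000100001 = 0x621 (11 bits → U+0621).

U+0621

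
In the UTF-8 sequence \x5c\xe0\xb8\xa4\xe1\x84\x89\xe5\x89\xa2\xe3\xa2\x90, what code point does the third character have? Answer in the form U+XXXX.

Offset 0: leading byte 0x5C = 01011100 → 1-byte char #1 = 5C.
Offset 1: leading byte 0xE0 = 11100000 → 3-byte char #2 = E0 B8 A4.
Offset 4: leading byte 0xE1 = 11100001 → 3-byte char #3 = E1 84 89.
Leading byte 0xE1 = 11100001 matches 1110xxxx → 3-byte sequence.
Byte 1: 0xE1 = 11100001, payload 0001 (4 bits).
Byte 2: 0x84 = 10000100 (10xxxxxx ✓), payload 000100.
Byte 3: 0x89 = 10001001 (10xxxxxx ✓), payload 001001.
Concatenate: 0001000100001001 = 0x1109 (16 bits → U+1109).

U+1109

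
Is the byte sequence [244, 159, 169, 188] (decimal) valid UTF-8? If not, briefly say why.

invalid (encodes a value above U+10FFFF)

Leading byte 0xF4 = 11110100 → 4-byte form.
Payload = 0x11FA7C, which exceeds U+10FFFF, the maximum Unicode code point. (Leading bytes F5–FF, or F4 followed by ≥ 0x90, are invalid.)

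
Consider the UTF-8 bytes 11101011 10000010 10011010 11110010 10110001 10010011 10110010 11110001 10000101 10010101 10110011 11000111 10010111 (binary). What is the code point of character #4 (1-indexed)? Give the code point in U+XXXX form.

U+01D7

Offset 0: leading byte 0xEB = 11101011 → 3-byte char #1 = EB 82 9A.
Offset 3: leading byte 0xF2 = 11110010 → 4-byte char #2 = F2 B1 93 B2.
Offset 7: leading byte 0xF1 = 11110001 → 4-byte char #3 = F1 85 95 B3.
Offset 11: leading byte 0xC7 = 11000111 → 2-byte char #4 = C7 97.
Leading byte 0xC7 = 11000111 matches 110xxxxx → 2-byte sequence.
Byte 1: 0xC7 = 11000111, payload 00111 (5 bits).
Byte 2: 0x97 = 10010111 (10xxxxxx ✓), payload 010111.
Concatenate: 00111010111 = 0x1D7 (11 bits → U+01D7).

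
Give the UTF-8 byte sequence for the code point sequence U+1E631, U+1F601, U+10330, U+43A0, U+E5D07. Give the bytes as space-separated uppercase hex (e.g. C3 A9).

U+1E631: 4-byte form → F0 9E 98 B1.
U+1F601: 4-byte form → F0 9F 98 81.
U+10330: 4-byte form → F0 90 8C B0.
U+43A0: 3-byte form → E4 8E A0.
U+E5D07: 4-byte form → F3 A5 B4 87.
Concatenated (19 bytes): F0 9E 98 B1 F0 9F 98 81 F0 90 8C B0 E4 8E A0 F3 A5 B4 87.

F0 9E 98 B1 F0 9F 98 81 F0 90 8C B0 E4 8E A0 F3 A5 B4 87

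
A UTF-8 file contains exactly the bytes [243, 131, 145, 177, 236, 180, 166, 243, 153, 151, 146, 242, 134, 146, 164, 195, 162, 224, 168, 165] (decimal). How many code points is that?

6

Byte at offset 0: 0xF3 = 11110011 → 4-byte char (#1). Advance 4.
Byte at offset 4: 0xEC = 11101100 → 3-byte char (#2). Advance 3.
Byte at offset 7: 0xF3 = 11110011 → 4-byte char (#3). Advance 4.
Byte at offset 11: 0xF2 = 11110010 → 4-byte char (#4). Advance 4.
Byte at offset 15: 0xC3 = 11000011 → 2-byte char (#5). Advance 2.
Byte at offset 17: 0xE0 = 11100000 → 3-byte char (#6). Advance 3.
Reached end at offset 20 after 6 code points.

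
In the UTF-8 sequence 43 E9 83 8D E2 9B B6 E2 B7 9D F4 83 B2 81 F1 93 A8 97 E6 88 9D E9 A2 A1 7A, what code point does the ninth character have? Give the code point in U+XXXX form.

U+007A

Offset 0: leading byte 0x43 = 01000011 → 1-byte char #1 = 43.
Offset 1: leading byte 0xE9 = 11101001 → 3-byte char #2 = E9 83 8D.
Offset 4: leading byte 0xE2 = 11100010 → 3-byte char #3 = E2 9B B6.
Offset 7: leading byte 0xE2 = 11100010 → 3-byte char #4 = E2 B7 9D.
Offset 10: leading byte 0xF4 = 11110100 → 4-byte char #5 = F4 83 B2 81.
Offset 14: leading byte 0xF1 = 11110001 → 4-byte char #6 = F1 93 A8 97.
Offset 18: leading byte 0xE6 = 11100110 → 3-byte char #7 = E6 88 9D.
Offset 21: leading byte 0xE9 = 11101001 → 3-byte char #8 = E9 A2 A1.
Offset 24: leading byte 0x7A = 01111010 → 1-byte char #9 = 7A.
Leading byte 0x7A = 01111010 matches 0xxxxxxx → 1-byte sequence.
Byte 1: 0x7A = 01111010, payload 1111010 (7 bits).
Concatenate: 1111010 = 0x7A (7 bits → U+007A).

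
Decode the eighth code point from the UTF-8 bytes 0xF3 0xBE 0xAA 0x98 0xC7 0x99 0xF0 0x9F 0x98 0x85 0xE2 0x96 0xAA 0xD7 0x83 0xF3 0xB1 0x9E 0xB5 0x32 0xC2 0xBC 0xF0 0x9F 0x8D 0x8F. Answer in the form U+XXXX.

Offset 0: leading byte 0xF3 = 11110011 → 4-byte char #1 = F3 BE AA 98.
Offset 4: leading byte 0xC7 = 11000111 → 2-byte char #2 = C7 99.
Offset 6: leading byte 0xF0 = 11110000 → 4-byte char #3 = F0 9F 98 85.
Offset 10: leading byte 0xE2 = 11100010 → 3-byte char #4 = E2 96 AA.
Offset 13: leading byte 0xD7 = 11010111 → 2-byte char #5 = D7 83.
Offset 15: leading byte 0xF3 = 11110011 → 4-byte char #6 = F3 B1 9E B5.
Offset 19: leading byte 0x32 = 00110010 → 1-byte char #7 = 32.
Offset 20: leading byte 0xC2 = 11000010 → 2-byte char #8 = C2 BC.
Leading byte 0xC2 = 11000010 matches 110xxxxx → 2-byte sequence.
Byte 1: 0xC2 = 11000010, payload 00010 (5 bits).
Byte 2: 0xBC = 10111100 (10xxxxxx ✓), payload 111100.
Concatenate: 00010111100 = 0xBC (11 bits → U+00BC).

U+00BC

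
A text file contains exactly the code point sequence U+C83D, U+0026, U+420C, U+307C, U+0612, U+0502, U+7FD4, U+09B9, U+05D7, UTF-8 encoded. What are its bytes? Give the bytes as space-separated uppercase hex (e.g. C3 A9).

U+C83D: 3-byte form → EC A0 BD.
U+0026: 1-byte form → 26.
U+420C: 3-byte form → E4 88 8C.
U+307C: 3-byte form → E3 81 BC.
U+0612: 2-byte form → D8 92.
U+0502: 2-byte form → D4 82.
U+7FD4: 3-byte form → E7 BF 94.
U+09B9: 3-byte form → E0 A6 B9.
U+05D7: 2-byte form → D7 97.
Concatenated (22 bytes): EC A0 BD 26 E4 88 8C E3 81 BC D8 92 D4 82 E7 BF 94 E0 A6 B9 D7 97.

EC A0 BD 26 E4 88 8C E3 81 BC D8 92 D4 82 E7 BF 94 E0 A6 B9 D7 97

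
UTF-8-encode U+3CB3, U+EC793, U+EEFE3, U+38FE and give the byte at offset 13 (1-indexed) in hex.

1-indexed offset 13 is 0-indexed offset 12.
U+3CB3 → 3-byte form E3 B2 B3 at offsets 0–2.
U+EC793 → 4-byte form F3 AC 9E 93 at offsets 3–6.
U+EEFE3 → 4-byte form F3 AE BF A3 at offsets 7–10.
U+38FE → 3-byte form E3 A3 BE at offsets 11–13.
Offset 12 falls in char 4's range; it's byte 2 of E3 A3 BE = 0xA3.

0xA3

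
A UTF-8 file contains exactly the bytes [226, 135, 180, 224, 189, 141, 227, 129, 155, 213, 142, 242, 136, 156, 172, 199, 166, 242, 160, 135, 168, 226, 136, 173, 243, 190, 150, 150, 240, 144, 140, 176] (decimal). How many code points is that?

Byte at offset 0: 0xE2 = 11100010 → 3-byte char (#1). Advance 3.
Byte at offset 3: 0xE0 = 11100000 → 3-byte char (#2). Advance 3.
Byte at offset 6: 0xE3 = 11100011 → 3-byte char (#3). Advance 3.
Byte at offset 9: 0xD5 = 11010101 → 2-byte char (#4). Advance 2.
Byte at offset 11: 0xF2 = 11110010 → 4-byte char (#5). Advance 4.
Byte at offset 15: 0xC7 = 11000111 → 2-byte char (#6). Advance 2.
Byte at offset 17: 0xF2 = 11110010 → 4-byte char (#7). Advance 4.
Byte at offset 21: 0xE2 = 11100010 → 3-byte char (#8). Advance 3.
Byte at offset 24: 0xF3 = 11110011 → 4-byte char (#9). Advance 4.
Byte at offset 28: 0xF0 = 11110000 → 4-byte char (#10). Advance 4.
Reached end at offset 32 after 10 code points.

10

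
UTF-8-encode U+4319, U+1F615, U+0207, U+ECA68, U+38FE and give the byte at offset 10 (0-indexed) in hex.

U+4319 → 3-byte form E4 8C 99 at offsets 0–2.
U+1F615 → 4-byte form F0 9F 98 95 at offsets 3–6.
U+0207 → 2-byte form C8 87 at offsets 7–8.
U+ECA68 → 4-byte form F3 AC A9 A8 at offsets 9–12.
Offset 10 falls in char 4's range; it's byte 2 of F3 AC A9 A8 = 0xAC.

0xAC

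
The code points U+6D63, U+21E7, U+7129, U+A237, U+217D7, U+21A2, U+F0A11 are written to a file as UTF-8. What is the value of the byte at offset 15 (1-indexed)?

0x9F

1-indexed offset 15 is 0-indexed offset 14.
U+6D63 → 3-byte form E6 B5 A3 at offsets 0–2.
U+21E7 → 3-byte form E2 87 A7 at offsets 3–5.
U+7129 → 3-byte form E7 84 A9 at offsets 6–8.
U+A237 → 3-byte form EA 88 B7 at offsets 9–11.
U+217D7 → 4-byte form F0 A1 9F 97 at offsets 12–15.
Offset 14 falls in char 5's range; it's byte 3 of F0 A1 9F 97 = 0x9F.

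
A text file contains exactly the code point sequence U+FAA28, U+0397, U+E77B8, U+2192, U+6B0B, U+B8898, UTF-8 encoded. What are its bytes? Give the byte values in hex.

U+FAA28: 4-byte form → F3 BA A8 A8.
U+0397: 2-byte form → CE 97.
U+E77B8: 4-byte form → F3 A7 9E B8.
U+2192: 3-byte form → E2 86 92.
U+6B0B: 3-byte form → E6 AC 8B.
U+B8898: 4-byte form → F2 B8 A2 98.
Concatenated (20 bytes): F3 BA A8 A8 CE 97 F3 A7 9E B8 E2 86 92 E6 AC 8B F2 B8 A2 98.

F3 BA A8 A8 CE 97 F3 A7 9E B8 E2 86 92 E6 AC 8B F2 B8 A2 98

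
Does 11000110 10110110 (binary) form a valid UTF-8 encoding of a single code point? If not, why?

valid

Leading byte 0xC6 = 11000110 → 2-byte form.
Continuation bytes 0xB6=10110110 all match 10xxxxxx.
Decoded value 0x1B6 is ≥ 0x80 (shortest form) and not a surrogate.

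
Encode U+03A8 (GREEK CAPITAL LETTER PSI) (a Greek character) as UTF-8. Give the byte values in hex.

CE A8

U+03A8 = 0x3A8 = 936 decimal. In range U+0080–U+07FF → 2-byte form: 110xxxxx 10xxxxxx.
Binary (11 bits): 01110101000.
Split 5+6: 01110 | 101000.
Byte 1: 11001110 = 0xCE.
Byte 2: 10101000 = 0xA8.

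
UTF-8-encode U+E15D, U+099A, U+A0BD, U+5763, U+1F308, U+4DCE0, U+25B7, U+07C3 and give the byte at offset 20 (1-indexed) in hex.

1-indexed offset 20 is 0-indexed offset 19.
U+E15D → 3-byte form EE 85 9D at offsets 0–2.
U+099A → 3-byte form E0 A6 9A at offsets 3–5.
U+A0BD → 3-byte form EA 82 BD at offsets 6–8.
U+5763 → 3-byte form E5 9D A3 at offsets 9–11.
U+1F308 → 4-byte form F0 9F 8C 88 at offsets 12–15.
U+4DCE0 → 4-byte form F1 8D B3 A0 at offsets 16–19.
Offset 19 falls in char 6's range; it's byte 4 of F1 8D B3 A0 = 0xA0.

0xA0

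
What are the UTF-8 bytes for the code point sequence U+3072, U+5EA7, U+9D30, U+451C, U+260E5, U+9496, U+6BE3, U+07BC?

U+3072: 3-byte form → E3 81 B2.
U+5EA7: 3-byte form → E5 BA A7.
U+9D30: 3-byte form → E9 B4 B0.
U+451C: 3-byte form → E4 94 9C.
U+260E5: 4-byte form → F0 A6 83 A5.
U+9496: 3-byte form → E9 92 96.
U+6BE3: 3-byte form → E6 AF A3.
U+07BC: 2-byte form → DE BC.
Concatenated (24 bytes): E3 81 B2 E5 BA A7 E9 B4 B0 E4 94 9C F0 A6 83 A5 E9 92 96 E6 AF A3 DE BC.

E3 81 B2 E5 BA A7 E9 B4 B0 E4 94 9C F0 A6 83 A5 E9 92 96 E6 AF A3 DE BC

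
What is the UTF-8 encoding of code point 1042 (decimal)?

D0 92

U+0412 = 0x412 = 1042 decimal. In range U+0080–U+07FF → 2-byte form: 110xxxxx 10xxxxxx.
Binary (11 bits): 10000010010.
Split 5+6: 10000 | 010010.
Byte 1: 11010000 = 0xD0.
Byte 2: 10010010 = 0x92.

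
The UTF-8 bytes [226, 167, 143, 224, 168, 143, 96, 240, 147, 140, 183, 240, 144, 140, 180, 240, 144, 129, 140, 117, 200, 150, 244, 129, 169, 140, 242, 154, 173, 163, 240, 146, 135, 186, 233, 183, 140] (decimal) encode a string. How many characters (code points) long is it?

12

Byte at offset 0: 0xE2 = 11100010 → 3-byte char (#1). Advance 3.
Byte at offset 3: 0xE0 = 11100000 → 3-byte char (#2). Advance 3.
Byte at offset 6: 0x60 = 01100000 → 1-byte char (#3). Advance 1.
Byte at offset 7: 0xF0 = 11110000 → 4-byte char (#4). Advance 4.
Byte at offset 11: 0xF0 = 11110000 → 4-byte char (#5). Advance 4.
Byte at offset 15: 0xF0 = 11110000 → 4-byte char (#6). Advance 4.
Byte at offset 19: 0x75 = 01110101 → 1-byte char (#7). Advance 1.
Byte at offset 20: 0xC8 = 11001000 → 2-byte char (#8). Advance 2.
Byte at offset 22: 0xF4 = 11110100 → 4-byte char (#9). Advance 4.
Byte at offset 26: 0xF2 = 11110010 → 4-byte char (#10). Advance 4.
Byte at offset 30: 0xF0 = 11110000 → 4-byte char (#11). Advance 4.
Byte at offset 34: 0xE9 = 11101001 → 3-byte char (#12). Advance 3.
Reached end at offset 37 after 12 code points.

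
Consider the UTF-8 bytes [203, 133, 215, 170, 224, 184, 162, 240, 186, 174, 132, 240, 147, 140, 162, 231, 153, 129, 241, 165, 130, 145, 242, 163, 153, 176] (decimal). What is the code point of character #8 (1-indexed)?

Offset 0: leading byte 0xCB = 11001011 → 2-byte char #1 = CB 85.
Offset 2: leading byte 0xD7 = 11010111 → 2-byte char #2 = D7 AA.
Offset 4: leading byte 0xE0 = 11100000 → 3-byte char #3 = E0 B8 A2.
Offset 7: leading byte 0xF0 = 11110000 → 4-byte char #4 = F0 BA AE 84.
Offset 11: leading byte 0xF0 = 11110000 → 4-byte char #5 = F0 93 8C A2.
Offset 15: leading byte 0xE7 = 11100111 → 3-byte char #6 = E7 99 81.
Offset 18: leading byte 0xF1 = 11110001 → 4-byte char #7 = F1 A5 82 91.
Offset 22: leading byte 0xF2 = 11110010 → 4-byte char #8 = F2 A3 99 B0.
Leading byte 0xF2 = 11110010 matches 11110xxx → 4-byte sequence.
Byte 1: 0xF2 = 11110010, payload 010 (3 bits).
Byte 2: 0xA3 = 10100011 (10xxxxxx ✓), payload 100011.
Byte 3: 0x99 = 10011001 (10xxxxxx ✓), payload 011001.
Byte 4: 0xB0 = 10110000 (10xxxxxx ✓), payload 110000.
Concatenate: 010100011011001110000 = 0xA3670 (21 bits → U+A3670).

U+A3670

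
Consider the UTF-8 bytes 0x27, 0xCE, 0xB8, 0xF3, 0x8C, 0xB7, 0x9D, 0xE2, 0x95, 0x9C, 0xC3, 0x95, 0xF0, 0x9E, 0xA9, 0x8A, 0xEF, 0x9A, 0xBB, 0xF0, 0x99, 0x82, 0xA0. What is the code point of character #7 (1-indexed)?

Offset 0: leading byte 0x27 = 00100111 → 1-byte char #1 = 27.
Offset 1: leading byte 0xCE = 11001110 → 2-byte char #2 = CE B8.
Offset 3: leading byte 0xF3 = 11110011 → 4-byte char #3 = F3 8C B7 9D.
Offset 7: leading byte 0xE2 = 11100010 → 3-byte char #4 = E2 95 9C.
Offset 10: leading byte 0xC3 = 11000011 → 2-byte char #5 = C3 95.
Offset 12: leading byte 0xF0 = 11110000 → 4-byte char #6 = F0 9E A9 8A.
Offset 16: leading byte 0xEF = 11101111 → 3-byte char #7 = EF 9A BB.
Leading byte 0xEF = 11101111 matches 1110xxxx → 3-byte sequence.
Byte 1: 0xEF = 11101111, payload 1111 (4 bits).
Byte 2: 0x9A = 10011010 (10xxxxxx ✓), payload 011010.
Byte 3: 0xBB = 10111011 (10xxxxxx ✓), payload 111011.
Concatenate: 1111011010111011 = 0xF6BB (16 bits → U+F6BB).

U+F6BB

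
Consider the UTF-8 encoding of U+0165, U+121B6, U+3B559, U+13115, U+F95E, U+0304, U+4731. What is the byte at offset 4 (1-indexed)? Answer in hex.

1-indexed offset 4 is 0-indexed offset 3.
U+0165 → 2-byte form C5 A5 at offsets 0–1.
U+121B6 → 4-byte form F0 92 86 B6 at offsets 2–5.
Offset 3 falls in char 2's range; it's byte 2 of F0 92 86 B6 = 0x92.

0x92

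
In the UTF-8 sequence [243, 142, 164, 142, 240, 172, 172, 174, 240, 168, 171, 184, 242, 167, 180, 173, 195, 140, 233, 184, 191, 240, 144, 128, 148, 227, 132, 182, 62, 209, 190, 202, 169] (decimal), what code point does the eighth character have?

Offset 0: leading byte 0xF3 = 11110011 → 4-byte char #1 = F3 8E A4 8E.
Offset 4: leading byte 0xF0 = 11110000 → 4-byte char #2 = F0 AC AC AE.
Offset 8: leading byte 0xF0 = 11110000 → 4-byte char #3 = F0 A8 AB B8.
Offset 12: leading byte 0xF2 = 11110010 → 4-byte char #4 = F2 A7 B4 AD.
Offset 16: leading byte 0xC3 = 11000011 → 2-byte char #5 = C3 8C.
Offset 18: leading byte 0xE9 = 11101001 → 3-byte char #6 = E9 B8 BF.
Offset 21: leading byte 0xF0 = 11110000 → 4-byte char #7 = F0 90 80 94.
Offset 25: leading byte 0xE3 = 11100011 → 3-byte char #8 = E3 84 B6.
Leading byte 0xE3 = 11100011 matches 1110xxxx → 3-byte sequence.
Byte 1: 0xE3 = 11100011, payload 0011 (4 bits).
Byte 2: 0x84 = 10000100 (10xxxxxx ✓), payload 000100.
Byte 3: 0xB6 = 10110110 (10xxxxxx ✓), payload 110110.
Concatenate: 0011000100110110 = 0x3136 (16 bits → U+3136).

U+3136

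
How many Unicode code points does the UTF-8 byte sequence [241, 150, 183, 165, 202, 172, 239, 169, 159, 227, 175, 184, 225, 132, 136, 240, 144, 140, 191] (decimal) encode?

Byte at offset 0: 0xF1 = 11110001 → 4-byte char (#1). Advance 4.
Byte at offset 4: 0xCA = 11001010 → 2-byte char (#2). Advance 2.
Byte at offset 6: 0xEF = 11101111 → 3-byte char (#3). Advance 3.
Byte at offset 9: 0xE3 = 11100011 → 3-byte char (#4). Advance 3.
Byte at offset 12: 0xE1 = 11100001 → 3-byte char (#5). Advance 3.
Byte at offset 15: 0xF0 = 11110000 → 4-byte char (#6). Advance 4.
Reached end at offset 19 after 6 code points.

6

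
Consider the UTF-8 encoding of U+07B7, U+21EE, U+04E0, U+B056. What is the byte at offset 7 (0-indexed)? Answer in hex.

0xEB

U+07B7 → 2-byte form DE B7 at offsets 0–1.
U+21EE → 3-byte form E2 87 AE at offsets 2–4.
U+04E0 → 2-byte form D3 A0 at offsets 5–6.
U+B056 → 3-byte form EB 81 96 at offsets 7–9.
Offset 7 falls in char 4's range; it's byte 1 of EB 81 96 = 0xEB.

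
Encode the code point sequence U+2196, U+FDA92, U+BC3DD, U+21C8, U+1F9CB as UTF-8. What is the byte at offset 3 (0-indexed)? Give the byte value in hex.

U+2196 → 3-byte form E2 86 96 at offsets 0–2.
U+FDA92 → 4-byte form F3 BD AA 92 at offsets 3–6.
Offset 3 falls in char 2's range; it's byte 1 of F3 BD AA 92 = 0xF3.

0xF3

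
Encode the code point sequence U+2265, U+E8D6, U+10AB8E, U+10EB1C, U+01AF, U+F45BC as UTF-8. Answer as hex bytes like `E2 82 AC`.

U+2265: 3-byte form → E2 89 A5.
U+E8D6: 3-byte form → EE A3 96.
U+10AB8E: 4-byte form → F4 8A AE 8E.
U+10EB1C: 4-byte form → F4 8E AC 9C.
U+01AF: 2-byte form → C6 AF.
U+F45BC: 4-byte form → F3 B4 96 BC.
Concatenated (20 bytes): E2 89 A5 EE A3 96 F4 8A AE 8E F4 8E AC 9C C6 AF F3 B4 96 BC.

E2 89 A5 EE A3 96 F4 8A AE 8E F4 8E AC 9C C6 AF F3 B4 96 BC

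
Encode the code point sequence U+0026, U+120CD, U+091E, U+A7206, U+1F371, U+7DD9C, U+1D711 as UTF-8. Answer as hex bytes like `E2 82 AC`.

26 F0 92 83 8D E0 A4 9E F2 A7 88 86 F0 9F 8D B1 F1 BD B6 9C F0 9D 9C 91

U+0026: 1-byte form → 26.
U+120CD: 4-byte form → F0 92 83 8D.
U+091E: 3-byte form → E0 A4 9E.
U+A7206: 4-byte form → F2 A7 88 86.
U+1F371: 4-byte form → F0 9F 8D B1.
U+7DD9C: 4-byte form → F1 BD B6 9C.
U+1D711: 4-byte form → F0 9D 9C 91.
Concatenated (24 bytes): 26 F0 92 83 8D E0 A4 9E F2 A7 88 86 F0 9F 8D B1 F1 BD B6 9C F0 9D 9C 91.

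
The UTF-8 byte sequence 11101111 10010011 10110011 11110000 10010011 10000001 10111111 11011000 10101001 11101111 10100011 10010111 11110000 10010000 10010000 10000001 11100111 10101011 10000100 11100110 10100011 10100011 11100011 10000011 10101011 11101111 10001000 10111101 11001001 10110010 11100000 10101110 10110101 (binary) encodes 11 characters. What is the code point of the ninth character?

U+F23D

Offset 0: leading byte 0xEF = 11101111 → 3-byte char #1 = EF 93 B3.
Offset 3: leading byte 0xF0 = 11110000 → 4-byte char #2 = F0 93 81 BF.
Offset 7: leading byte 0xD8 = 11011000 → 2-byte char #3 = D8 A9.
Offset 9: leading byte 0xEF = 11101111 → 3-byte char #4 = EF A3 97.
Offset 12: leading byte 0xF0 = 11110000 → 4-byte char #5 = F0 90 90 81.
Offset 16: leading byte 0xE7 = 11100111 → 3-byte char #6 = E7 AB 84.
Offset 19: leading byte 0xE6 = 11100110 → 3-byte char #7 = E6 A3 A3.
Offset 22: leading byte 0xE3 = 11100011 → 3-byte char #8 = E3 83 AB.
Offset 25: leading byte 0xEF = 11101111 → 3-byte char #9 = EF 88 BD.
Leading byte 0xEF = 11101111 matches 1110xxxx → 3-byte sequence.
Byte 1: 0xEF = 11101111, payload 1111 (4 bits).
Byte 2: 0x88 = 10001000 (10xxxxxx ✓), payload 001000.
Byte 3: 0xBD = 10111101 (10xxxxxx ✓), payload 111101.
Concatenate: 1111001000111101 = 0xF23D (16 bits → U+F23D).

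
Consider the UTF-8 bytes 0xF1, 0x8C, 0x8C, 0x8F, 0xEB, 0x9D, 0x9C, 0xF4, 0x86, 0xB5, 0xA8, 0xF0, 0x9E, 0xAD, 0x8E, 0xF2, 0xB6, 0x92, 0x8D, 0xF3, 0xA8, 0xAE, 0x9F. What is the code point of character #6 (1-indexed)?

U+E8B9F

Offset 0: leading byte 0xF1 = 11110001 → 4-byte char #1 = F1 8C 8C 8F.
Offset 4: leading byte 0xEB = 11101011 → 3-byte char #2 = EB 9D 9C.
Offset 7: leading byte 0xF4 = 11110100 → 4-byte char #3 = F4 86 B5 A8.
Offset 11: leading byte 0xF0 = 11110000 → 4-byte char #4 = F0 9E AD 8E.
Offset 15: leading byte 0xF2 = 11110010 → 4-byte char #5 = F2 B6 92 8D.
Offset 19: leading byte 0xF3 = 11110011 → 4-byte char #6 = F3 A8 AE 9F.
Leading byte 0xF3 = 11110011 matches 11110xxx → 4-byte sequence.
Byte 1: 0xF3 = 11110011, payload 011 (3 bits).
Byte 2: 0xA8 = 10101000 (10xxxxxx ✓), payload 101000.
Byte 3: 0xAE = 10101110 (10xxxxxx ✓), payload 101110.
Byte 4: 0x9F = 10011111 (10xxxxxx ✓), payload 011111.
Concatenate: 011101000101110011111 = 0xE8B9F (21 bits → U+E8B9F).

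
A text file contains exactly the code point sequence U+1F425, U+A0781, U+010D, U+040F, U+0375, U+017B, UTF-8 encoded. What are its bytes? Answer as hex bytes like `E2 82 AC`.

F0 9F 90 A5 F2 A0 9E 81 C4 8D D0 8F CD B5 C5 BB

U+1F425: 4-byte form → F0 9F 90 A5.
U+A0781: 4-byte form → F2 A0 9E 81.
U+010D: 2-byte form → C4 8D.
U+040F: 2-byte form → D0 8F.
U+0375: 2-byte form → CD B5.
U+017B: 2-byte form → C5 BB.
Concatenated (16 bytes): F0 9F 90 A5 F2 A0 9E 81 C4 8D D0 8F CD B5 C5 BB.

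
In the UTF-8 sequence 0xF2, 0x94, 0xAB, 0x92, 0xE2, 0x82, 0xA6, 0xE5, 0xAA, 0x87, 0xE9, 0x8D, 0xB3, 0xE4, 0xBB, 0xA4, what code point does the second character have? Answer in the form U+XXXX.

U+20A6

Offset 0: leading byte 0xF2 = 11110010 → 4-byte char #1 = F2 94 AB 92.
Offset 4: leading byte 0xE2 = 11100010 → 3-byte char #2 = E2 82 A6.
Leading byte 0xE2 = 11100010 matches 1110xxxx → 3-byte sequence.
Byte 1: 0xE2 = 11100010, payload 0010 (4 bits).
Byte 2: 0x82 = 10000010 (10xxxxxx ✓), payload 000010.
Byte 3: 0xA6 = 10100110 (10xxxxxx ✓), payload 100110.
Concatenate: 0010000010100110 = 0x20A6 (16 bits → U+20A6).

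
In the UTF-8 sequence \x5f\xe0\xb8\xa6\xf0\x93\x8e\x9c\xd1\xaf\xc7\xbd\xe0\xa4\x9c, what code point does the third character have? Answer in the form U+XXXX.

Offset 0: leading byte 0x5F = 01011111 → 1-byte char #1 = 5F.
Offset 1: leading byte 0xE0 = 11100000 → 3-byte char #2 = E0 B8 A6.
Offset 4: leading byte 0xF0 = 11110000 → 4-byte char #3 = F0 93 8E 9C.
Leading byte 0xF0 = 11110000 matches 11110xxx → 4-byte sequence.
Byte 1: 0xF0 = 11110000, payload 000 (3 bits).
Byte 2: 0x93 = 10010011 (10xxxxxx ✓), payload 010011.
Byte 3: 0x8E = 10001110 (10xxxxxx ✓), payload 001110.
Byte 4: 0x9C = 10011100 (10xxxxxx ✓), payload 011100.
Concatenate: 000010011001110011100 = 0x1339C (21 bits → U+1339C).

U+1339C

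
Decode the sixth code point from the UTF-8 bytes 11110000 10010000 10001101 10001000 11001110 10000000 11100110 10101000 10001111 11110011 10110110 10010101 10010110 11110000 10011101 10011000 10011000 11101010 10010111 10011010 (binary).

U+A5DA

Offset 0: leading byte 0xF0 = 11110000 → 4-byte char #1 = F0 90 8D 88.
Offset 4: leading byte 0xCE = 11001110 → 2-byte char #2 = CE 80.
Offset 6: leading byte 0xE6 = 11100110 → 3-byte char #3 = E6 A8 8F.
Offset 9: leading byte 0xF3 = 11110011 → 4-byte char #4 = F3 B6 95 96.
Offset 13: leading byte 0xF0 = 11110000 → 4-byte char #5 = F0 9D 98 98.
Offset 17: leading byte 0xEA = 11101010 → 3-byte char #6 = EA 97 9A.
Leading byte 0xEA = 11101010 matches 1110xxxx → 3-byte sequence.
Byte 1: 0xEA = 11101010, payload 1010 (4 bits).
Byte 2: 0x97 = 10010111 (10xxxxxx ✓), payload 010111.
Byte 3: 0x9A = 10011010 (10xxxxxx ✓), payload 011010.
Concatenate: 1010010111011010 = 0xA5DA (16 bits → U+A5DA).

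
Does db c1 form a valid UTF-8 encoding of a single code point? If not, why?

invalid (non-continuation byte where continuation expected)

Leading byte 0xDB = 11011011 → 2-byte form.
Byte 2 is 0xC1 = 11000001, which is not 10xxxxxx — expected a continuation byte.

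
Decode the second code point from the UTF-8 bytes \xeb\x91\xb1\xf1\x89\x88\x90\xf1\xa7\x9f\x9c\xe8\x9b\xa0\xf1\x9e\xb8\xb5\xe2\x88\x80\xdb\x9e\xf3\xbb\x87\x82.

U+49210

Offset 0: leading byte 0xEB = 11101011 → 3-byte char #1 = EB 91 B1.
Offset 3: leading byte 0xF1 = 11110001 → 4-byte char #2 = F1 89 88 90.
Leading byte 0xF1 = 11110001 matches 11110xxx → 4-byte sequence.
Byte 1: 0xF1 = 11110001, payload 001 (3 bits).
Byte 2: 0x89 = 10001001 (10xxxxxx ✓), payload 001001.
Byte 3: 0x88 = 10001000 (10xxxxxx ✓), payload 001000.
Byte 4: 0x90 = 10010000 (10xxxxxx ✓), payload 010000.
Concatenate: 001001001001000010000 = 0x49210 (21 bits → U+49210).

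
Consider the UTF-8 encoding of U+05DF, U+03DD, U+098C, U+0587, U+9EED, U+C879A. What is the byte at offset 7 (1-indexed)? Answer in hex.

1-indexed offset 7 is 0-indexed offset 6.
U+05DF → 2-byte form D7 9F at offsets 0–1.
U+03DD → 2-byte form CF 9D at offsets 2–3.
U+098C → 3-byte form E0 A6 8C at offsets 4–6.
Offset 6 falls in char 3's range; it's byte 3 of E0 A6 8C = 0x8C.

0x8C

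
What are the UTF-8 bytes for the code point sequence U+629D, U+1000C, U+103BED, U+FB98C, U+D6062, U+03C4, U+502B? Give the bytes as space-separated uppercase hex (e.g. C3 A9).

E6 8A 9D F0 90 80 8C F4 83 AF AD F3 BB A6 8C F3 96 81 A2 CF 84 E5 80 AB

U+629D: 3-byte form → E6 8A 9D.
U+1000C: 4-byte form → F0 90 80 8C.
U+103BED: 4-byte form → F4 83 AF AD.
U+FB98C: 4-byte form → F3 BB A6 8C.
U+D6062: 4-byte form → F3 96 81 A2.
U+03C4: 2-byte form → CF 84.
U+502B: 3-byte form → E5 80 AB.
Concatenated (24 bytes): E6 8A 9D F0 90 80 8C F4 83 AF AD F3 BB A6 8C F3 96 81 A2 CF 84 E5 80 AB.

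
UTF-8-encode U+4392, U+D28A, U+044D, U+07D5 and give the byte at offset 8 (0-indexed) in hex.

0xDF

U+4392 → 3-byte form E4 8E 92 at offsets 0–2.
U+D28A → 3-byte form ED 8A 8A at offsets 3–5.
U+044D → 2-byte form D1 8D at offsets 6–7.
U+07D5 → 2-byte form DF 95 at offsets 8–9.
Offset 8 falls in char 4's range; it's byte 1 of DF 95 = 0xDF.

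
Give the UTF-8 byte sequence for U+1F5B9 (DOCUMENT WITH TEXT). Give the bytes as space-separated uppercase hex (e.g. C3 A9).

U+1F5B9 = 0x1F5B9 = 128441 decimal. In range U+10000–U+10FFFF → 4-byte form: 11110xxx 10xxxxxx 10xxxxxx 10xxxxxx.
Binary (21 bits): 000011111010110111001.
Split 3+6+6+6: 000 | 011111 | 010110 | 111001.
Byte 1: 11110000 = 0xF0.
Byte 2: 10011111 = 0x9F.
Byte 3: 10010110 = 0x96.
Byte 4: 10111001 = 0xB9.

F0 9F 96 B9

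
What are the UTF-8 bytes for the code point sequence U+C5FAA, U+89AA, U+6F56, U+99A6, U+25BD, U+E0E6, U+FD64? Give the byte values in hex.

F3 85 BE AA E8 A6 AA E6 BD 96 E9 A6 A6 E2 96 BD EE 83 A6 EF B5 A4

U+C5FAA: 4-byte form → F3 85 BE AA.
U+89AA: 3-byte form → E8 A6 AA.
U+6F56: 3-byte form → E6 BD 96.
U+99A6: 3-byte form → E9 A6 A6.
U+25BD: 3-byte form → E2 96 BD.
U+E0E6: 3-byte form → EE 83 A6.
U+FD64: 3-byte form → EF B5 A4.
Concatenated (22 bytes): F3 85 BE AA E8 A6 AA E6 BD 96 E9 A6 A6 E2 96 BD EE 83 A6 EF B5 A4.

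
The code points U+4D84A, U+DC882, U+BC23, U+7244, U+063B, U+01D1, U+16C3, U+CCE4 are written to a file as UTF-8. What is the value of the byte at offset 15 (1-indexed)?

1-indexed offset 15 is 0-indexed offset 14.
U+4D84A → 4-byte form F1 8D A1 8A at offsets 0–3.
U+DC882 → 4-byte form F3 9C A2 82 at offsets 4–7.
U+BC23 → 3-byte form EB B0 A3 at offsets 8–10.
U+7244 → 3-byte form E7 89 84 at offsets 11–13.
U+063B → 2-byte form D8 BB at offsets 14–15.
Offset 14 falls in char 5's range; it's byte 1 of D8 BB = 0xD8.

0xD8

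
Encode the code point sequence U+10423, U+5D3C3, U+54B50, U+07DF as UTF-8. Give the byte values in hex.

F0 90 90 A3 F1 9D 8F 83 F1 94 AD 90 DF 9F

U+10423: 4-byte form → F0 90 90 A3.
U+5D3C3: 4-byte form → F1 9D 8F 83.
U+54B50: 4-byte form → F1 94 AD 90.
U+07DF: 2-byte form → DF 9F.
Concatenated (14 bytes): F0 90 90 A3 F1 9D 8F 83 F1 94 AD 90 DF 9F.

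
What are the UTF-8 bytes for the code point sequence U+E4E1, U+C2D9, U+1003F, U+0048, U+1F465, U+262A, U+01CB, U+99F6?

U+E4E1: 3-byte form → EE 93 A1.
U+C2D9: 3-byte form → EC 8B 99.
U+1003F: 4-byte form → F0 90 80 BF.
U+0048: 1-byte form → 48.
U+1F465: 4-byte form → F0 9F 91 A5.
U+262A: 3-byte form → E2 98 AA.
U+01CB: 2-byte form → C7 8B.
U+99F6: 3-byte form → E9 A7 B6.
Concatenated (23 bytes): EE 93 A1 EC 8B 99 F0 90 80 BF 48 F0 9F 91 A5 E2 98 AA C7 8B E9 A7 B6.

EE 93 A1 EC 8B 99 F0 90 80 BF 48 F0 9F 91 A5 E2 98 AA C7 8B E9 A7 B6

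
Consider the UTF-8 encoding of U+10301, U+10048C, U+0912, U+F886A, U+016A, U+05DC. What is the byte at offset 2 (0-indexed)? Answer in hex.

U+10301 → 4-byte form F0 90 8C 81 at offsets 0–3.
Offset 2 falls in char 1's range; it's byte 3 of F0 90 8C 81 = 0x8C.

0x8C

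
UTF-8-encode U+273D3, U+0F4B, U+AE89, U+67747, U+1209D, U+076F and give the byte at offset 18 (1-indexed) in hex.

0x9D

1-indexed offset 18 is 0-indexed offset 17.
U+273D3 → 4-byte form F0 A7 8F 93 at offsets 0–3.
U+0F4B → 3-byte form E0 BD 8B at offsets 4–6.
U+AE89 → 3-byte form EA BA 89 at offsets 7–9.
U+67747 → 4-byte form F1 A7 9D 87 at offsets 10–13.
U+1209D → 4-byte form F0 92 82 9D at offsets 14–17.
Offset 17 falls in char 5's range; it's byte 4 of F0 92 82 9D = 0x9D.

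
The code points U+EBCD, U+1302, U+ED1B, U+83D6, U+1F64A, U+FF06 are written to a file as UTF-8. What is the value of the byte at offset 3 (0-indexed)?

U+EBCD → 3-byte form EE AF 8D at offsets 0–2.
U+1302 → 3-byte form E1 8C 82 at offsets 3–5.
Offset 3 falls in char 2's range; it's byte 1 of E1 8C 82 = 0xE1.

0xE1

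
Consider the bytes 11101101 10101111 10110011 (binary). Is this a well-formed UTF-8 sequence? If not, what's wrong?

invalid (encodes a surrogate (U+D800–U+DFFF))

Structurally a 3-byte sequence; payload = 0xDBF3.
But 0xDBF3 is in U+D800–U+DFFF, the surrogate range. Surrogates are not Unicode scalar values and are forbidden in UTF-8.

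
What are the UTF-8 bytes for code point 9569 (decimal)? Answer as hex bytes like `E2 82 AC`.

U+2561 = 0x2561 = 9569 decimal. In range U+0800–U+FFFF → 3-byte form: 1110xxxx 10xxxxxx 10xxxxxx.
Binary (16 bits): 0010010101100001.
Split 4+6+6: 0010 | 010101 | 100001.
Byte 1: 11100010 = 0xE2.
Byte 2: 10010101 = 0x95.
Byte 3: 10100001 = 0xA1.

E2 95 A1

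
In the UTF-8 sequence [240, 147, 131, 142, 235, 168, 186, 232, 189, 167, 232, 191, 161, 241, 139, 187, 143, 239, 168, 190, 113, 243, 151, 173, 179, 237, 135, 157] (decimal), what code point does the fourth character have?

Offset 0: leading byte 0xF0 = 11110000 → 4-byte char #1 = F0 93 83 8E.
Offset 4: leading byte 0xEB = 11101011 → 3-byte char #2 = EB A8 BA.
Offset 7: leading byte 0xE8 = 11101000 → 3-byte char #3 = E8 BD A7.
Offset 10: leading byte 0xE8 = 11101000 → 3-byte char #4 = E8 BF A1.
Leading byte 0xE8 = 11101000 matches 1110xxxx → 3-byte sequence.
Byte 1: 0xE8 = 11101000, payload 1000 (4 bits).
Byte 2: 0xBF = 10111111 (10xxxxxx ✓), payload 111111.
Byte 3: 0xA1 = 10100001 (10xxxxxx ✓), payload 100001.
Concatenate: 1000111111100001 = 0x8FE1 (16 bits → U+8FE1).

U+8FE1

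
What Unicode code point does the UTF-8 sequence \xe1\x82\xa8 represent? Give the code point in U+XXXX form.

U+10A8

Leading byte 0xE1 = 11100001 matches 1110xxxx → 3-byte sequence.
Byte 1: 0xE1 = 11100001, payload 0001 (4 bits).
Byte 2: 0x82 = 10000010 (10xxxxxx ✓), payload 000010.
Byte 3: 0xA8 = 10101000 (10xxxxxx ✓), payload 101000.
Concatenate: 0001000010101000 = 0x10A8 (16 bits → U+10A8).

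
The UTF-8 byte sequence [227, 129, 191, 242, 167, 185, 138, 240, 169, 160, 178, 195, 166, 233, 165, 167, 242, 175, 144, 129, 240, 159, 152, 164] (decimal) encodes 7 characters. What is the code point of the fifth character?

Offset 0: leading byte 0xE3 = 11100011 → 3-byte char #1 = E3 81 BF.
Offset 3: leading byte 0xF2 = 11110010 → 4-byte char #2 = F2 A7 B9 8A.
Offset 7: leading byte 0xF0 = 11110000 → 4-byte char #3 = F0 A9 A0 B2.
Offset 11: leading byte 0xC3 = 11000011 → 2-byte char #4 = C3 A6.
Offset 13: leading byte 0xE9 = 11101001 → 3-byte char #5 = E9 A5 A7.
Leading byte 0xE9 = 11101001 matches 1110xxxx → 3-byte sequence.
Byte 1: 0xE9 = 11101001, payload 1001 (4 bits).
Byte 2: 0xA5 = 10100101 (10xxxxxx ✓), payload 100101.
Byte 3: 0xA7 = 10100111 (10xxxxxx ✓), payload 100111.
Concatenate: 1001100101100111 = 0x9967 (16 bits → U+9967).

U+9967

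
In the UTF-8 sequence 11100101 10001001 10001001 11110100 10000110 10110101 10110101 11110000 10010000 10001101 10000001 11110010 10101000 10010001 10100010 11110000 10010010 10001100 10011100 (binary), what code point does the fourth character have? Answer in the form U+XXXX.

U+A8462

Offset 0: leading byte 0xE5 = 11100101 → 3-byte char #1 = E5 89 89.
Offset 3: leading byte 0xF4 = 11110100 → 4-byte char #2 = F4 86 B5 B5.
Offset 7: leading byte 0xF0 = 11110000 → 4-byte char #3 = F0 90 8D 81.
Offset 11: leading byte 0xF2 = 11110010 → 4-byte char #4 = F2 A8 91 A2.
Leading byte 0xF2 = 11110010 matches 11110xxx → 4-byte sequence.
Byte 1: 0xF2 = 11110010, payload 010 (3 bits).
Byte 2: 0xA8 = 10101000 (10xxxxxx ✓), payload 101000.
Byte 3: 0x91 = 10010001 (10xxxxxx ✓), payload 010001.
Byte 4: 0xA2 = 10100010 (10xxxxxx ✓), payload 100010.
Concatenate: 010101000010001100010 = 0xA8462 (21 bits → U+A8462).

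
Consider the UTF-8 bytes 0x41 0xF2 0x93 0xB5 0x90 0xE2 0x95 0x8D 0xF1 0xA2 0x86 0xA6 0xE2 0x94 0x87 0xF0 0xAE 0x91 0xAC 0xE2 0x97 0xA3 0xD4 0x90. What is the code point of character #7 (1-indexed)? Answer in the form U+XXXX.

Offset 0: leading byte 0x41 = 01000001 → 1-byte char #1 = 41.
Offset 1: leading byte 0xF2 = 11110010 → 4-byte char #2 = F2 93 B5 90.
Offset 5: leading byte 0xE2 = 11100010 → 3-byte char #3 = E2 95 8D.
Offset 8: leading byte 0xF1 = 11110001 → 4-byte char #4 = F1 A2 86 A6.
Offset 12: leading byte 0xE2 = 11100010 → 3-byte char #5 = E2 94 87.
Offset 15: leading byte 0xF0 = 11110000 → 4-byte char #6 = F0 AE 91 AC.
Offset 19: leading byte 0xE2 = 11100010 → 3-byte char #7 = E2 97 A3.
Leading byte 0xE2 = 11100010 matches 1110xxxx → 3-byte sequence.
Byte 1: 0xE2 = 11100010, payload 0010 (4 bits).
Byte 2: 0x97 = 10010111 (10xxxxxx ✓), payload 010111.
Byte 3: 0xA3 = 10100011 (10xxxxxx ✓), payload 100011.
Concatenate: 0010010111100011 = 0x25E3 (16 bits → U+25E3).

U+25E3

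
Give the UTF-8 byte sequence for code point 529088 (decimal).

U+812C0 = 0x812C0 = 529088 decimal. In range U+10000–U+10FFFF → 4-byte form: 11110xxx 10xxxxxx 10xxxxxx 10xxxxxx.
Binary (21 bits): 010000001001011000000.
Split 3+6+6+6: 010 | 000001 | 001011 | 000000.
Byte 1: 11110010 = 0xF2.
Byte 2: 10000001 = 0x81.
Byte 3: 10001011 = 0x8B.
Byte 4: 10000000 = 0x80.

F2 81 8B 80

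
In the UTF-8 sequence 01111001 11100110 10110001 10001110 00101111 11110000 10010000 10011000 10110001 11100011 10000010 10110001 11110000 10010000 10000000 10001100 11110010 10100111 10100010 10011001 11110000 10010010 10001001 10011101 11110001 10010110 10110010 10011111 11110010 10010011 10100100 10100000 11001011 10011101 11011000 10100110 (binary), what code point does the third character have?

Offset 0: leading byte 0x79 = 01111001 → 1-byte char #1 = 79.
Offset 1: leading byte 0xE6 = 11100110 → 3-byte char #2 = E6 B1 8E.
Offset 4: leading byte 0x2F = 00101111 → 1-byte char #3 = 2F.
Leading byte 0x2F = 00101111 matches 0xxxxxxx → 1-byte sequence.
Byte 1: 0x2F = 00101111, payload 0101111 (7 bits).
Concatenate: 0101111 = 0x2F (7 bits → U+002F).

U+002F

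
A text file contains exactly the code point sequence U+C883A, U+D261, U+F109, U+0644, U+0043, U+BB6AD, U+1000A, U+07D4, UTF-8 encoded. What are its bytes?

F3 88 A0 BA ED 89 A1 EF 84 89 D9 84 43 F2 BB 9A AD F0 90 80 8A DF 94

U+C883A: 4-byte form → F3 88 A0 BA.
U+D261: 3-byte form → ED 89 A1.
U+F109: 3-byte form → EF 84 89.
U+0644: 2-byte form → D9 84.
U+0043: 1-byte form → 43.
U+BB6AD: 4-byte form → F2 BB 9A AD.
U+1000A: 4-byte form → F0 90 80 8A.
U+07D4: 2-byte form → DF 94.
Concatenated (23 bytes): F3 88 A0 BA ED 89 A1 EF 84 89 D9 84 43 F2 BB 9A AD F0 90 80 8A DF 94.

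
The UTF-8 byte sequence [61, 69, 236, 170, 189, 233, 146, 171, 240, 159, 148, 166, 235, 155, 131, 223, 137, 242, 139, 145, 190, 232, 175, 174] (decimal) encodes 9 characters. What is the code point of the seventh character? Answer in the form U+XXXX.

Offset 0: leading byte 0x3D = 00111101 → 1-byte char #1 = 3D.
Offset 1: leading byte 0x45 = 01000101 → 1-byte char #2 = 45.
Offset 2: leading byte 0xEC = 11101100 → 3-byte char #3 = EC AA BD.
Offset 5: leading byte 0xE9 = 11101001 → 3-byte char #4 = E9 92 AB.
Offset 8: leading byte 0xF0 = 11110000 → 4-byte char #5 = F0 9F 94 A6.
Offset 12: leading byte 0xEB = 11101011 → 3-byte char #6 = EB 9B 83.
Offset 15: leading byte 0xDF = 11011111 → 2-byte char #7 = DF 89.
Leading byte 0xDF = 11011111 matches 110xxxxx → 2-byte sequence.
Byte 1: 0xDF = 11011111, payload 11111 (5 bits).
Byte 2: 0x89 = 10001001 (10xxxxxx ✓), payload 001001.
Concatenate: 11111001001 = 0x7C9 (11 bits → U+07C9).

U+07C9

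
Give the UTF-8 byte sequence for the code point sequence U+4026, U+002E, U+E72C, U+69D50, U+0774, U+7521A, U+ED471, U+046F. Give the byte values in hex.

U+4026: 3-byte form → E4 80 A6.
U+002E: 1-byte form → 2E.
U+E72C: 3-byte form → EE 9C AC.
U+69D50: 4-byte form → F1 A9 B5 90.
U+0774: 2-byte form → DD B4.
U+7521A: 4-byte form → F1 B5 88 9A.
U+ED471: 4-byte form → F3 AD 91 B1.
U+046F: 2-byte form → D1 AF.
Concatenated (23 bytes): E4 80 A6 2E EE 9C AC F1 A9 B5 90 DD B4 F1 B5 88 9A F3 AD 91 B1 D1 AF.

E4 80 A6 2E EE 9C AC F1 A9 B5 90 DD B4 F1 B5 88 9A F3 AD 91 B1 D1 AF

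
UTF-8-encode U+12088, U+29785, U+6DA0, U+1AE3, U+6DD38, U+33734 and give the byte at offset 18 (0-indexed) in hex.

0xF0

U+12088 → 4-byte form F0 92 82 88 at offsets 0–3.
U+29785 → 4-byte form F0 A9 9E 85 at offsets 4–7.
U+6DA0 → 3-byte form E6 B6 A0 at offsets 8–10.
U+1AE3 → 3-byte form E1 AB A3 at offsets 11–13.
U+6DD38 → 4-byte form F1 AD B4 B8 at offsets 14–17.
U+33734 → 4-byte form F0 B3 9C B4 at offsets 18–21.
Offset 18 falls in char 6's range; it's byte 1 of F0 B3 9C B4 = 0xF0.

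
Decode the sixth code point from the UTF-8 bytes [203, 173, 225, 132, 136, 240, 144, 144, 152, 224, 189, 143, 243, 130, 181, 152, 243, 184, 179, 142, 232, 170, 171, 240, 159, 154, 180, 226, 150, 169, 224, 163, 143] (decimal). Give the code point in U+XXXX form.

Offset 0: leading byte 0xCB = 11001011 → 2-byte char #1 = CB AD.
Offset 2: leading byte 0xE1 = 11100001 → 3-byte char #2 = E1 84 88.
Offset 5: leading byte 0xF0 = 11110000 → 4-byte char #3 = F0 90 90 98.
Offset 9: leading byte 0xE0 = 11100000 → 3-byte char #4 = E0 BD 8F.
Offset 12: leading byte 0xF3 = 11110011 → 4-byte char #5 = F3 82 B5 98.
Offset 16: leading byte 0xF3 = 11110011 → 4-byte char #6 = F3 B8 B3 8E.
Leading byte 0xF3 = 11110011 matches 11110xxx → 4-byte sequence.
Byte 1: 0xF3 = 11110011, payload 011 (3 bits).
Byte 2: 0xB8 = 10111000 (10xxxxxx ✓), payload 111000.
Byte 3: 0xB3 = 10110011 (10xxxxxx ✓), payload 110011.
Byte 4: 0x8E = 10001110 (10xxxxxx ✓), payload 001110.
Concatenate: 011111000110011001110 = 0xF8CCE (21 bits → U+F8CCE).

U+F8CCE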